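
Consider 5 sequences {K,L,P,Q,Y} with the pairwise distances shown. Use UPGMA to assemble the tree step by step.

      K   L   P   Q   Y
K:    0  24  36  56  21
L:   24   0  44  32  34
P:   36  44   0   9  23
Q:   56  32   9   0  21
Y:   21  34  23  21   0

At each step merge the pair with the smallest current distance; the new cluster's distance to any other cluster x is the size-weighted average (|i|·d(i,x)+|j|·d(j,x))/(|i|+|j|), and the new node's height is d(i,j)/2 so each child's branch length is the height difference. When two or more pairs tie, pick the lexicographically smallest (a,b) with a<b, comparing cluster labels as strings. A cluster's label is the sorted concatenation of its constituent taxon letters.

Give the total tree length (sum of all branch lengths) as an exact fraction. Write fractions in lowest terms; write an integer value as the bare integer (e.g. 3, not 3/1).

1. join P+Q (d=9) ⇒ PQ; edges |P|=9/2, |Q|=9/2
  updated: d(K,PQ)=46, d(L,PQ)=38, d(PQ,Y)=22
2. join K+Y (d=21) ⇒ KY; edges |K|=21/2, |Y|=21/2
  updated: d(KY,L)=29, d(KY,PQ)=34
3. join KY+L (d=29) ⇒ KLY; edges |KY|=4, |L|=29/2
  updated: d(KLY,PQ)=106/3
4. join KLY+PQ (d=106/3) ⇒ KLPQY; edges |KLY|=19/6, |PQ|=79/6
final tree: (((K:21/2,Y:21/2):4,L:29/2):19/6,(P:9/2,Q:9/2):79/6)
total length: 389/6

389/6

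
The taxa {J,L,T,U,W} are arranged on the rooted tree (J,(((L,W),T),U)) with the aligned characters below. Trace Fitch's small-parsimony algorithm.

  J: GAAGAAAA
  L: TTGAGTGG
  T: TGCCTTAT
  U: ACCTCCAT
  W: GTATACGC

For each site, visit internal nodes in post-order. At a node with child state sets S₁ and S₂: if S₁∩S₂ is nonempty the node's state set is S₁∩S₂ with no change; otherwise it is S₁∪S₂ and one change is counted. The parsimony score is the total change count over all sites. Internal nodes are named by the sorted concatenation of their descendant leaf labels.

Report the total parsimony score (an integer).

LW@0: {T} ∪ {G} = {G,T} (union, +1)
LTW@0: {G,T} ∩ {T} = {T} (intersection, +0)
LTUW@0: {T} ∪ {A} = {A,T} (union, +1)
JLTUW@0: {G} ∪ {A,T} = {A,G,T} (union, +1)
LW@1: {T} ∩ {T} = {T} (intersection, +0)
LTW@1: {T} ∪ {G} = {G,T} (union, +1)
LTUW@1: {G,T} ∪ {C} = {C,G,T} (union, +1)
JLTUW@1: {A} ∪ {C,G,T} = {A,C,G,T} (union, +1)
LW@2: {G} ∪ {A} = {A,G} (union, +1)
LTW@2: {A,G} ∪ {C} = {A,C,G} (union, +1)
LTUW@2: {A,C,G} ∩ {C} = {C} (intersection, +0)
JLTUW@2: {A} ∪ {C} = {A,C} (union, +1)
LW@3: {A} ∪ {T} = {A,T} (union, +1)
LTW@3: {A,T} ∪ {C} = {A,C,T} (union, +1)
LTUW@3: {A,C,T} ∩ {T} = {T} (intersection, +0)
JLTUW@3: {G} ∪ {T} = {G,T} (union, +1)
LW@4: {G} ∪ {A} = {A,G} (union, +1)
LTW@4: {A,G} ∪ {T} = {A,G,T} (union, +1)
LTUW@4: {A,G,T} ∪ {C} = {A,C,G,T} (union, +1)
JLTUW@4: {A} ∩ {A,C,G,T} = {A} (intersection, +0)
LW@5: {T} ∪ {C} = {C,T} (union, +1)
LTW@5: {C,T} ∩ {T} = {T} (intersection, +0)
LTUW@5: {T} ∪ {C} = {C,T} (union, +1)
JLTUW@5: {A} ∪ {C,T} = {A,C,T} (union, +1)
LW@6: {G} ∩ {G} = {G} (intersection, +0)
LTW@6: {G} ∪ {A} = {A,G} (union, +1)
LTUW@6: {A,G} ∩ {A} = {A} (intersection, +0)
JLTUW@6: {A} ∩ {A} = {A} (intersection, +0)
LW@7: {G} ∪ {C} = {C,G} (union, +1)
LTW@7: {C,G} ∪ {T} = {C,G,T} (union, +1)
LTUW@7: {C,G,T} ∩ {T} = {T} (intersection, +0)
JLTUW@7: {A} ∪ {T} = {A,T} (union, +1)
per-site changes: [3, 3, 3, 3, 3, 3, 1, 3]; total = 22

22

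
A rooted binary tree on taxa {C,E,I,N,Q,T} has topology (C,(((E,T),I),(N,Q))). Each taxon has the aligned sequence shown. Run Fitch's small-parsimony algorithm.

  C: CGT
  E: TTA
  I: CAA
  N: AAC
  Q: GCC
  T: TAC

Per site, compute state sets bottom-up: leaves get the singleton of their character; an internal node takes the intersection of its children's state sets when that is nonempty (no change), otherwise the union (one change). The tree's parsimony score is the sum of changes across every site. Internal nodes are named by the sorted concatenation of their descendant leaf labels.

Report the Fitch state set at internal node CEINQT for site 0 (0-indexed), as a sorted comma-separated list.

ET@0: {T} ∩ {T} = {T} (intersection, +0)
EIT@0: {T} ∪ {C} = {C,T} (union, +1)
NQ@0: {A} ∪ {G} = {A,G} (union, +1)
EINQT@0: {C,T} ∪ {A,G} = {A,C,G,T} (union, +1)
CEINQT@0: {C} ∩ {A,C,G,T} = {C} (intersection, +0)
ET@1: {T} ∪ {A} = {A,T} (union, +1)
EIT@1: {A,T} ∩ {A} = {A} (intersection, +0)
NQ@1: {A} ∪ {C} = {A,C} (union, +1)
EINQT@1: {A} ∩ {A,C} = {A} (intersection, +0)
CEINQT@1: {G} ∪ {A} = {A,G} (union, +1)
ET@2: {A} ∪ {C} = {A,C} (union, +1)
EIT@2: {A,C} ∩ {A} = {A} (intersection, +0)
NQ@2: {C} ∩ {C} = {C} (intersection, +0)
EINQT@2: {A} ∪ {C} = {A,C} (union, +1)
CEINQT@2: {T} ∪ {A,C} = {A,C,T} (union, +1)
per-site changes: [3, 3, 3]; total = 9

C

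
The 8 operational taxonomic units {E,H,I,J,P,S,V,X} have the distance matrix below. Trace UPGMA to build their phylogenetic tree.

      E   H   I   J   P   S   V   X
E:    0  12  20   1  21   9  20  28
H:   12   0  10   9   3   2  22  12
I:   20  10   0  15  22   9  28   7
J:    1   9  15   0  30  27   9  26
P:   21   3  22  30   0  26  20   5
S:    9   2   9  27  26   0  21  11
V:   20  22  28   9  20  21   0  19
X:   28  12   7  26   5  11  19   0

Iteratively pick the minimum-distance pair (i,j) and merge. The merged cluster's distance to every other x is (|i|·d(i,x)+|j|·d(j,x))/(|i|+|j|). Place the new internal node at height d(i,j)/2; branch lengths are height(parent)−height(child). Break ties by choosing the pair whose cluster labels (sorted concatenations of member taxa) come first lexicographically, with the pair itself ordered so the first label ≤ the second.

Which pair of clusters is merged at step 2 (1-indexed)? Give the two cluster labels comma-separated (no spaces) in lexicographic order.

step 1: merge (E,J) at d=1; branch lengths E→1/2, J→1/2; new cluster EJ
  updated: d(EJ,H)=21/2, d(EJ,I)=35/2, d(EJ,P)=51/2, d(EJ,S)=18, d(EJ,V)=29/2, d(EJ,X)=27
step 2: merge (H,S) at d=2; branch lengths H→1, S→1; new cluster HS
  updated: d(EJ,HS)=57/4, d(HS,I)=19/2, d(HS,P)=29/2, d(HS,V)=43/2, d(HS,X)=23/2
step 3: merge (P,X) at d=5; branch lengths P→5/2, X→5/2; new cluster PX
  updated: d(EJ,PX)=105/4, d(HS,PX)=13, d(I,PX)=29/2, d(PX,V)=39/2
step 4: merge (HS,I) at d=19/2; branch lengths HS→15/4, I→19/4; new cluster HIS
  updated: d(EJ,HIS)=46/3, d(HIS,PX)=27/2, d(HIS,V)=71/3
step 5: merge (HIS,PX) at d=27/2; branch lengths HIS→2, PX→17/4; new cluster HIPSX
  updated: d(EJ,HIPSX)=197/10, d(HIPSX,V)=22
step 6: merge (EJ,V) at d=29/2; branch lengths EJ→27/4, V→29/4; new cluster EJV
  updated: d(EJV,HIPSX)=307/15
step 7: merge (EJV,HIPSX) at d=307/15; branch lengths EJV→179/60, HIPSX→209/60; new cluster EHIJPSVX
final tree: (((E:1/2,J:1/2):27/4,V:29/4):179/60,(((H:1,S:1):15/4,I:19/4):2,(P:5/2,X:5/2):17/4):209/60)
total length: 2593/60

H,S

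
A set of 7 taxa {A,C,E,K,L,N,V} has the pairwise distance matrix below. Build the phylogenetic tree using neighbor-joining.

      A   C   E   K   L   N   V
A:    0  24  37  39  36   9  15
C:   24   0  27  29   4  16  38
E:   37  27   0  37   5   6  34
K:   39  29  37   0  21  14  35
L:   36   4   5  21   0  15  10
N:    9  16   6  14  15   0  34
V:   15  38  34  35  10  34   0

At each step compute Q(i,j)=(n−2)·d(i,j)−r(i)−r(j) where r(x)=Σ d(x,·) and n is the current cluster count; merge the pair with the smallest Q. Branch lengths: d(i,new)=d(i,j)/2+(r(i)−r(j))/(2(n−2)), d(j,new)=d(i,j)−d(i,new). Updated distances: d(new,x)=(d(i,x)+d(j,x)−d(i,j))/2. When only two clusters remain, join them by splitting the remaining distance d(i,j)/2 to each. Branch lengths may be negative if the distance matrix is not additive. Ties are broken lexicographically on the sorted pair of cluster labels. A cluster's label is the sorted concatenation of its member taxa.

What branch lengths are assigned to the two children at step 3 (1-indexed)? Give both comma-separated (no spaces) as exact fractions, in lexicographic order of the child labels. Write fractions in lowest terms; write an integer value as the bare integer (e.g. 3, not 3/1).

step 1: merge (A,V) at d=15, Q=-251; branch lengths A→69/10, V→81/10; new cluster AV
  updated: d(AV,C)=47/2, d(AV,E)=28, d(AV,K)=59/2, d(AV,L)=31/2, d(AV,N)=14
step 2: merge (C,L) at d=4, Q=-144; branch lengths C→55/8, L→-23/8; new cluster CL
  updated: d(AV,CL)=35/2, d(CL,E)=14, d(CL,K)=23, d(CL,N)=27/2
step 3: merge (E,N) at d=6, Q=-229/2; branch lengths E→37/4, N→-13/4; new cluster EN
  updated: d(AV,EN)=18, d(CL,EN)=43/4, d(EN,K)=45/2
step 4: merge (AV,CL) at d=35/2, Q=-325/4; branch lengths AV→195/16, CL→85/16; new cluster ACLV
  updated: d(ACLV,EN)=45/8, d(ACLV,K)=35/2
step 5: merge (ACLV,EN) at d=45/8, Q=-365/8; branch lengths ACLV→5/16, EN→85/16; new cluster ACELNV
  updated: d(ACELNV,K)=275/16
step 6: merge (ACELNV,K) at d=275/16; branch lengths ACELNV→275/32, K→275/32; new cluster ACEKLNV
final tree: ((((A:69/10,V:81/10):195/16,(C:55/8,L:-23/8):85/16):5/16,(E:37/4,N:-13/4):85/16):275/32,K:275/32)
total length: 1045/16

37/4,-13/4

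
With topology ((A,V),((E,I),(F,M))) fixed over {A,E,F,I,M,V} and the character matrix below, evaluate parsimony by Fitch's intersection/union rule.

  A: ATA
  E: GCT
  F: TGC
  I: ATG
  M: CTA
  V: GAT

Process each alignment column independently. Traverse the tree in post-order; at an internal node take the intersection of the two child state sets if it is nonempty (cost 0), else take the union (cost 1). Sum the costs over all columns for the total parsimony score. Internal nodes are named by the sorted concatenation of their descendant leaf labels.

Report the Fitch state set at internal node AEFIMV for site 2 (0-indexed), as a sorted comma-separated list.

A,T

site 0, node AV: A={A} ∪ V={G} → {A,G} (+1)
site 0, node EI: E={G} ∪ I={A} → {A,G} (+1)
site 0, node FM: F={T} ∪ M={C} → {C,T} (+1)
site 0, node EFIM: EI={A,G} ∪ FM={C,T} → {A,C,G,T} (+1)
site 0, node AEFIMV: AV={A,G} ∩ EFIM={A,C,G,T} → {A,G} (+0)
site 1, node AV: A={T} ∪ V={A} → {A,T} (+1)
site 1, node EI: E={C} ∪ I={T} → {C,T} (+1)
site 1, node FM: F={G} ∪ M={T} → {G,T} (+1)
site 1, node EFIM: EI={C,T} ∩ FM={G,T} → {T} (+0)
site 1, node AEFIMV: AV={A,T} ∩ EFIM={T} → {T} (+0)
site 2, node AV: A={A} ∪ V={T} → {A,T} (+1)
site 2, node EI: E={T} ∪ I={G} → {G,T} (+1)
site 2, node FM: F={C} ∪ M={A} → {A,C} (+1)
site 2, node EFIM: EI={G,T} ∪ FM={A,C} → {A,C,G,T} (+1)
site 2, node AEFIMV: AV={A,T} ∩ EFIM={A,C,G,T} → {A,T} (+0)
per-site changes: [4, 3, 4]; total = 11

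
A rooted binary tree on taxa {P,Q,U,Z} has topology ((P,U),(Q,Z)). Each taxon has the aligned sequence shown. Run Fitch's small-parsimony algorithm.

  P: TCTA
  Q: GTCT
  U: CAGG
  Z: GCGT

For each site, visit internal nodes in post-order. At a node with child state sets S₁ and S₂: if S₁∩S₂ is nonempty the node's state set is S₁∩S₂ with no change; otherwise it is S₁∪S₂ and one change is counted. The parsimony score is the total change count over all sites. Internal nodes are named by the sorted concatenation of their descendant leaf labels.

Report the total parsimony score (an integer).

8

site 0, node PU: P={T} ∪ U={C} → {C,T} (+1)
site 0, node QZ: Q={G} ∩ Z={G} → {G} (+0)
site 0, node PQUZ: PU={C,T} ∪ QZ={G} → {C,G,T} (+1)
site 1, node PU: P={C} ∪ U={A} → {A,C} (+1)
site 1, node QZ: Q={T} ∪ Z={C} → {C,T} (+1)
site 1, node PQUZ: PU={A,C} ∩ QZ={C,T} → {C} (+0)
site 2, node PU: P={T} ∪ U={G} → {G,T} (+1)
site 2, node QZ: Q={C} ∪ Z={G} → {C,G} (+1)
site 2, node PQUZ: PU={G,T} ∩ QZ={C,G} → {G} (+0)
site 3, node PU: P={A} ∪ U={G} → {A,G} (+1)
site 3, node QZ: Q={T} ∩ Z={T} → {T} (+0)
site 3, node PQUZ: PU={A,G} ∪ QZ={T} → {A,G,T} (+1)
per-site changes: [2, 2, 2, 2]; total = 8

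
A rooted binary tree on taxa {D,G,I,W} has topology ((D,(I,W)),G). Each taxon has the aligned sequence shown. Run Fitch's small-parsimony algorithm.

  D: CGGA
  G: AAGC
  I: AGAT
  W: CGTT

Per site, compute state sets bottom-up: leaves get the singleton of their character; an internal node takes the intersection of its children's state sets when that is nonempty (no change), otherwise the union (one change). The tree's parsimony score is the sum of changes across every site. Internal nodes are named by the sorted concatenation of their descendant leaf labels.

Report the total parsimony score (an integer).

[col 0] IW: children I:{A}, W:{C} ∪→ {A,C}; cost 1
[col 0] DIW: children D:{C}, IW:{A,C} ∩→ {C}; cost 0
[col 0] DGIW: children DIW:{C}, G:{A} ∪→ {A,C}; cost 1
[col 1] IW: children I:{G}, W:{G} ∩→ {G}; cost 0
[col 1] DIW: children D:{G}, IW:{G} ∩→ {G}; cost 0
[col 1] DGIW: children DIW:{G}, G:{A} ∪→ {A,G}; cost 1
[col 2] IW: children I:{A}, W:{T} ∪→ {A,T}; cost 1
[col 2] DIW: children D:{G}, IW:{A,T} ∪→ {A,G,T}; cost 1
[col 2] DGIW: children DIW:{A,G,T}, G:{G} ∩→ {G}; cost 0
[col 3] IW: children I:{T}, W:{T} ∩→ {T}; cost 0
[col 3] DIW: children D:{A}, IW:{T} ∪→ {A,T}; cost 1
[col 3] DGIW: children DIW:{A,T}, G:{C} ∪→ {A,C,T}; cost 1
per-site changes: [2, 1, 2, 2]; total = 7

7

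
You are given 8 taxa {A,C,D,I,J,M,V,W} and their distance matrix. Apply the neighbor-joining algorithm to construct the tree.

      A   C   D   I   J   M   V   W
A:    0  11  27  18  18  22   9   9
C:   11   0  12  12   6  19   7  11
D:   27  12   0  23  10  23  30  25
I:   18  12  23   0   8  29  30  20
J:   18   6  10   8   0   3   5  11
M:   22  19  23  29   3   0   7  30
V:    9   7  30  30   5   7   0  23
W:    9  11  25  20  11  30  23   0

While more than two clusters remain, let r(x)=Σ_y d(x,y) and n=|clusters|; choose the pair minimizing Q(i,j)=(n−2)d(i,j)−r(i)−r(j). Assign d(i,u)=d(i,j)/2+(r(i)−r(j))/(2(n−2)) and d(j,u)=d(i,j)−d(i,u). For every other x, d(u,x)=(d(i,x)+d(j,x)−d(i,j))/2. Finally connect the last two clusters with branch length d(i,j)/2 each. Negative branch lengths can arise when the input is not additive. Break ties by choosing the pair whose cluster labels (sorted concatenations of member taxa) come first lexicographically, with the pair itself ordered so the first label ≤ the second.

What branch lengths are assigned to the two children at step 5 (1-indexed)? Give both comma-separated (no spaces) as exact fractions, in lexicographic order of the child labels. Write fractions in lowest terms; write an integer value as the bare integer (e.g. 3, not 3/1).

25/16,7/16

step 1: merge (M,V) at d=7, Q=-202; branch lengths M→16/3, V→5/3; new cluster MV
  updated: d(A,MV)=12, d(C,MV)=19/2, d(D,MV)=23, d(I,MV)=26, d(J,MV)=1/2, d(MV,W)=23
step 2: merge (A,W) at d=9, Q=-149; branch lengths A→41/10, W→49/10; new cluster AW
  updated: d(AW,C)=13/2, d(AW,D)=43/2, d(AW,I)=29/2, d(AW,J)=10, d(AW,MV)=13
step 3: merge (J,MV) at d=1/2, Q=-209/2; branch lengths J→-71/16, MV→79/16; new cluster JMV
  updated: d(AW,JMV)=45/4, d(C,JMV)=15/2, d(D,JMV)=65/4, d(I,JMV)=67/4
step 4: merge (AW,I) at d=29/2, Q=-153/2; branch lengths AW→31/6, I→28/3; new cluster AIW
  updated: d(AIW,C)=2, d(AIW,D)=15, d(AIW,JMV)=27/4
step 5: merge (AIW,C) at d=2, Q=-165/4; branch lengths AIW→25/16, C→7/16; new cluster ACIW
  updated: d(ACIW,D)=25/2, d(ACIW,JMV)=49/8
step 6: merge (ACIW,D) at d=25/2, Q=-279/8; branch lengths ACIW→19/16, D→181/16; new cluster ACDIW
  updated: d(ACDIW,JMV)=79/16
step 7: merge (ACDIW,JMV) at d=79/16; branch lengths ACDIW→79/32, JMV→79/32; new cluster ACDIJMVW
final tree: (((((A:41/10,W:49/10):31/6,I:28/3):25/16,C:7/16):19/16,D:181/16):79/32,(J:-71/16,(M:16/3,V:5/3):79/16):79/32)
total length: 807/16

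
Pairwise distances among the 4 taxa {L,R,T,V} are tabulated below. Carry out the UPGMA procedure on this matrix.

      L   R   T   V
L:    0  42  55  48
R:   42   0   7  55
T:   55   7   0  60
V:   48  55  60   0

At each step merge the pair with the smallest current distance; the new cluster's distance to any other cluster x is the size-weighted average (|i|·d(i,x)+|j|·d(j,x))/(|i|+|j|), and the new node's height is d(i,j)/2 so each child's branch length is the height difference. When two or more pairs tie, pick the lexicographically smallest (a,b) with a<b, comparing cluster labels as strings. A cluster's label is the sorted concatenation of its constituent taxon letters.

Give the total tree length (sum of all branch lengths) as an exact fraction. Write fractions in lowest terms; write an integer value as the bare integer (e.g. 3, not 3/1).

161/2

step 1: merge (R,T) at d=7; branch lengths R→7/2, T→7/2; new cluster RT
  updated: d(L,RT)=97/2, d(RT,V)=115/2
step 2: merge (L,V) at d=48; branch lengths L→24, V→24; new cluster LV
  updated: d(LV,RT)=53
step 3: merge (LV,RT) at d=53; branch lengths LV→5/2, RT→23; new cluster LRTV
final tree: ((L:24,V:24):5/2,(R:7/2,T:7/2):23)
total length: 161/2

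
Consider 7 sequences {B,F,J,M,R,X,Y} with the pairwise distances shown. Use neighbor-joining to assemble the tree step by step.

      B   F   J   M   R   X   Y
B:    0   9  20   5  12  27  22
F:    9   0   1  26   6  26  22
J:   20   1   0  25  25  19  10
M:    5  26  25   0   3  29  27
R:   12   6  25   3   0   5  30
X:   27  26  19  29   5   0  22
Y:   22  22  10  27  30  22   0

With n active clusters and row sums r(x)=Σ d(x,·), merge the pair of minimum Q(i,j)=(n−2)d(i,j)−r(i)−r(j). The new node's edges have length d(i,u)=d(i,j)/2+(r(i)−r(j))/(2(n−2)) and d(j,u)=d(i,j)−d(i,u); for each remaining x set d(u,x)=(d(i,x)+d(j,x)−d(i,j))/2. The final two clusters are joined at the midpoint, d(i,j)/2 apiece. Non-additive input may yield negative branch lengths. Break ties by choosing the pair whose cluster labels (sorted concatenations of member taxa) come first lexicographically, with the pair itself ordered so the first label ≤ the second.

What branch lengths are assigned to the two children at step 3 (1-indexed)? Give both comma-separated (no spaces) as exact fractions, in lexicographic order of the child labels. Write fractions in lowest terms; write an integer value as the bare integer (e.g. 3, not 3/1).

155/24,151/24

iteration 1: select B,M (d=5, Q=-185); attach at lengths (1/2, 9/2); label the merged cluster BM
  updated: d(BM,F)=15, d(BM,J)=20, d(BM,R)=5, d(BM,X)=51/2, d(BM,Y)=22
iteration 2: select R,X (d=5, Q=-297/2); attach at lengths (-13/16, 93/16); label the merged cluster RX
  updated: d(BM,RX)=51/4, d(F,RX)=27/2, d(J,RX)=39/2, d(RX,Y)=47/2
iteration 3: select BM,RX (d=51/4, Q=-403/4); attach at lengths (155/24, 151/24); label the merged cluster BMRX
  updated: d(BMRX,F)=63/8, d(BMRX,J)=107/8, d(BMRX,Y)=131/8
iteration 4: select BMRX,Y (d=131/8, Q=-213/4); attach at lengths (11/2, 87/8); label the merged cluster BMRXY
  updated: d(BMRXY,F)=27/4, d(BMRXY,J)=7/2
iteration 5: select BMRXY,F (d=27/4, Q=-45/4); attach at lengths (37/8, 17/8); label the merged cluster BFMRXY
  updated: d(BFMRXY,J)=-9/8
iteration 6: select BFMRXY,J (d=-9/8); attach at lengths (-9/16, -9/16); label the merged cluster BFJMRXY
final tree: (((((B:1/2,M:9/2):155/24,(R:-13/16,X:93/16):151/24):11/2,Y:87/8):37/8,F:17/8):-9/16,J:-9/16)
total length: 179/4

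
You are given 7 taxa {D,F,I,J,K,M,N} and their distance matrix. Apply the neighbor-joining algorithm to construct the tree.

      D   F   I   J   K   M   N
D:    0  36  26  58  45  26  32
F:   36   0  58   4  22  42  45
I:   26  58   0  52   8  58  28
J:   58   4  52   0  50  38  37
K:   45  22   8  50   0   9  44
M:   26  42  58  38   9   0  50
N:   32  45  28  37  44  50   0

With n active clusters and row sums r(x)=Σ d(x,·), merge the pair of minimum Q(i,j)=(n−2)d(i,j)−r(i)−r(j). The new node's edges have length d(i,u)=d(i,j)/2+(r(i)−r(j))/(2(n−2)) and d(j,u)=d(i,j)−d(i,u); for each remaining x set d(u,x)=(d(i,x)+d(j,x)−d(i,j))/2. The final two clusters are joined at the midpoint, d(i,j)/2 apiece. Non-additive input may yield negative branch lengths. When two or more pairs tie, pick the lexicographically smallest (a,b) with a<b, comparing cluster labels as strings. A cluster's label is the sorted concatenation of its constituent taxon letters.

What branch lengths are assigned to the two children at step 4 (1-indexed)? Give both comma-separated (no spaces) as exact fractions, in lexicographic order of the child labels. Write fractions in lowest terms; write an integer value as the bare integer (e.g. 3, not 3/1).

105/8,73/8

iteration 1: select F,J (d=4, Q=-426); attach at lengths (-6/5, 26/5); label the merged cluster FJ
  updated: d(D,FJ)=45, d(FJ,I)=53, d(FJ,K)=34, d(FJ,M)=38, d(FJ,N)=39
iteration 2: select K,M (d=9, Q=-285); attach at lengths (-5/8, 77/8); label the merged cluster KM
  updated: d(D,KM)=31, d(FJ,KM)=63/2, d(I,KM)=57/2, d(KM,N)=85/2
iteration 3: select FJ,KM (d=63/2, Q=-415/2); attach at lengths (259/12, 119/12); label the merged cluster FJKM
  updated: d(D,FJKM)=89/4, d(FJKM,I)=25, d(FJKM,N)=25
iteration 4: select D,FJKM (d=89/4, Q=-108); attach at lengths (105/8, 73/8); label the merged cluster DFJKM
  updated: d(DFJKM,I)=115/8, d(DFJKM,N)=139/8
iteration 5: select DFJKM,I (d=115/8, Q=-239/4); attach at lengths (15/8, 25/2); label the merged cluster DFIJKM
  updated: d(DFIJKM,N)=31/2
iteration 6: select DFIJKM,N (d=31/2); attach at lengths (31/4, 31/4); label the merged cluster DFIJKMN
final tree: (((D:105/8,((F:-6/5,J:26/5):259/12,(K:-5/8,M:77/8):119/12):73/8):15/8,I:25/2):31/4,N:31/4)
total length: 773/8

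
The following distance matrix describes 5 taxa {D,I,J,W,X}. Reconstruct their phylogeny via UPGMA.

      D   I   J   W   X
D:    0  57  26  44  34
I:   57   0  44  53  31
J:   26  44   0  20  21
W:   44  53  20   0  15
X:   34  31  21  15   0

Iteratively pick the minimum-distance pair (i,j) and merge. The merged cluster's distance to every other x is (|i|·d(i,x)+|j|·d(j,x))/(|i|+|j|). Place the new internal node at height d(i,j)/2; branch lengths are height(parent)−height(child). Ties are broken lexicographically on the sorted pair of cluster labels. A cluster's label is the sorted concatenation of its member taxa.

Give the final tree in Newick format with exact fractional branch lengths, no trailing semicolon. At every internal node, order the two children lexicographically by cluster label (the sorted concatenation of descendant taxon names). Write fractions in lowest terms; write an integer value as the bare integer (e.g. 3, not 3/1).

((D:52/3,(J:41/4,(W:15/2,X:15/2):11/4):85/12):139/24,I:185/8)

1. join W+X (d=15) ⇒ WX; edges |W|=15/2, |X|=15/2
  updated: d(D,WX)=39, d(I,WX)=42, d(J,WX)=41/2
2. join J+WX (d=41/2) ⇒ JWX; edges |J|=41/4, |WX|=11/4
  updated: d(D,JWX)=104/3, d(I,JWX)=128/3
3. join D+JWX (d=104/3) ⇒ DJWX; edges |D|=52/3, |JWX|=85/12
  updated: d(DJWX,I)=185/4
4. join DJWX+I (d=185/4) ⇒ DIJWX; edges |DJWX|=139/24, |I|=185/8
final tree: ((D:52/3,(J:41/4,(W:15/2,X:15/2):11/4):85/12):139/24,I:185/8)
total length: 244/3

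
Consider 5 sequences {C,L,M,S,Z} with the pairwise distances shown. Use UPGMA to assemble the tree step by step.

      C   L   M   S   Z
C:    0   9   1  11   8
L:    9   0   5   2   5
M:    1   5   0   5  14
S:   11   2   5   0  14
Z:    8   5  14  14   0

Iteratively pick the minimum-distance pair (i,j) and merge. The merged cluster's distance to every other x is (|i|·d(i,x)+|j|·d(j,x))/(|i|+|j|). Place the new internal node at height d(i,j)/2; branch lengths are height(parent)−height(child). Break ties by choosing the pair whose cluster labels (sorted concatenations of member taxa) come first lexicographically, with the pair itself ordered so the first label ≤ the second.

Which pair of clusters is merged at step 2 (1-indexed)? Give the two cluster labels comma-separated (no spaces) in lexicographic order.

L,S

step 1: merge (C,M) at d=1; branch lengths C→1/2, M→1/2; new cluster CM
  updated: d(CM,L)=7, d(CM,S)=8, d(CM,Z)=11
step 2: merge (L,S) at d=2; branch lengths L→1, S→1; new cluster LS
  updated: d(CM,LS)=15/2, d(LS,Z)=19/2
step 3: merge (CM,LS) at d=15/2; branch lengths CM→13/4, LS→11/4; new cluster CLMS
  updated: d(CLMS,Z)=41/4
step 4: merge (CLMS,Z) at d=41/4; branch lengths CLMS→11/8, Z→41/8; new cluster CLMSZ
final tree: (((C:1/2,M:1/2):13/4,(L:1,S:1):11/4):11/8,Z:41/8)
total length: 31/2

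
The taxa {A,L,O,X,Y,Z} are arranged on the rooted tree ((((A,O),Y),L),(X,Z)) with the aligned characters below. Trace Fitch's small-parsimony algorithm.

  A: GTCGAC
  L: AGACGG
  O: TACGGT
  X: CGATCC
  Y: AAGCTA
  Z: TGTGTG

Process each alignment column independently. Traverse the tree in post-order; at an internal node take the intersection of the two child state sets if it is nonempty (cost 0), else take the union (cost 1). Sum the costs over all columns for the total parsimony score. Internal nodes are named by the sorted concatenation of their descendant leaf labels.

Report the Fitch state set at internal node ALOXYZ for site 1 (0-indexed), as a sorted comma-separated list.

site 0, node AO: A={G} ∪ O={T} → {G,T} (+1)
site 0, node AOY: AO={G,T} ∪ Y={A} → {A,G,T} (+1)
site 0, node ALOY: AOY={A,G,T} ∩ L={A} → {A} (+0)
site 0, node XZ: X={C} ∪ Z={T} → {C,T} (+1)
site 0, node ALOXYZ: ALOY={A} ∪ XZ={C,T} → {A,C,T} (+1)
site 1, node AO: A={T} ∪ O={A} → {A,T} (+1)
site 1, node AOY: AO={A,T} ∩ Y={A} → {A} (+0)
site 1, node ALOY: AOY={A} ∪ L={G} → {A,G} (+1)
site 1, node XZ: X={G} ∩ Z={G} → {G} (+0)
site 1, node ALOXYZ: ALOY={A,G} ∩ XZ={G} → {G} (+0)
site 2, node AO: A={C} ∩ O={C} → {C} (+0)
site 2, node AOY: AO={C} ∪ Y={G} → {C,G} (+1)
site 2, node ALOY: AOY={C,G} ∪ L={A} → {A,C,G} (+1)
site 2, node XZ: X={A} ∪ Z={T} → {A,T} (+1)
site 2, node ALOXYZ: ALOY={A,C,G} ∩ XZ={A,T} → {A} (+0)
site 3, node AO: A={G} ∩ O={G} → {G} (+0)
site 3, node AOY: AO={G} ∪ Y={C} → {C,G} (+1)
site 3, node ALOY: AOY={C,G} ∩ L={C} → {C} (+0)
site 3, node XZ: X={T} ∪ Z={G} → {G,T} (+1)
site 3, node ALOXYZ: ALOY={C} ∪ XZ={G,T} → {C,G,T} (+1)
site 4, node AO: A={A} ∪ O={G} → {A,G} (+1)
site 4, node AOY: AO={A,G} ∪ Y={T} → {A,G,T} (+1)
site 4, node ALOY: AOY={A,G,T} ∩ L={G} → {G} (+0)
site 4, node XZ: X={C} ∪ Z={T} → {C,T} (+1)
site 4, node ALOXYZ: ALOY={G} ∪ XZ={C,T} → {C,G,T} (+1)
site 5, node AO: A={C} ∪ O={T} → {C,T} (+1)
site 5, node AOY: AO={C,T} ∪ Y={A} → {A,C,T} (+1)
site 5, node ALOY: AOY={A,C,T} ∪ L={G} → {A,C,G,T} (+1)
site 5, node XZ: X={C} ∪ Z={G} → {C,G} (+1)
site 5, node ALOXYZ: ALOY={A,C,G,T} ∩ XZ={C,G} → {C,G} (+0)
per-site changes: [4, 2, 3, 3, 4, 4]; total = 20

G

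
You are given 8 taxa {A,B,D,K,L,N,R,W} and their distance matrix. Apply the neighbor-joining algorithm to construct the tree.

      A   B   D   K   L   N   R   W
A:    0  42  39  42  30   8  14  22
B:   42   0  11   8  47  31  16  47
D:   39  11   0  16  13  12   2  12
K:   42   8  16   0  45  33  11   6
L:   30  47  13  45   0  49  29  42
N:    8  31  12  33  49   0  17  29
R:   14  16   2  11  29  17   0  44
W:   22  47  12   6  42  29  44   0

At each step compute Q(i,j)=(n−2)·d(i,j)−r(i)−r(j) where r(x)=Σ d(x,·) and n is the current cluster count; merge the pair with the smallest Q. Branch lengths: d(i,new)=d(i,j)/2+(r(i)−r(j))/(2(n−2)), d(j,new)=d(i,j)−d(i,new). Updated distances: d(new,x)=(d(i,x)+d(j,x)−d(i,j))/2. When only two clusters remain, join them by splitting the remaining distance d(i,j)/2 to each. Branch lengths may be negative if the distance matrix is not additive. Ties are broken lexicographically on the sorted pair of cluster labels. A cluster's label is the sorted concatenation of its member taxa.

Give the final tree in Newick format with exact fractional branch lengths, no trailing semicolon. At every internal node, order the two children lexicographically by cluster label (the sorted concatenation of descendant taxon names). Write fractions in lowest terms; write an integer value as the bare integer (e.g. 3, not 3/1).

(((((A:11/2,N:5/2):32/3,R:5/6):15/4,(D:-109/16,L:317/16):6):21/8,B:13):23/4,(K:-23/10,W:83/10):23/4)

step 1: merge (A,N) at d=8, Q=-328; branch lengths A→11/2, N→5/2; new cluster AN
  updated: d(AN,B)=65/2, d(AN,D)=43/2, d(AN,K)=67/2, d(AN,L)=71/2, d(AN,R)=23/2, d(AN,W)=43/2
step 2: merge (K,W) at d=6, Q=-262; branch lengths K→-23/10, W→83/10; new cluster KW
  updated: d(AN,KW)=49/2, d(B,KW)=49/2, d(D,KW)=11, d(KW,L)=81/2, d(KW,R)=49/2
step 3: merge (D,L) at d=13, Q=-343/2; branch lengths D→-109/16, L→317/16; new cluster DL
  updated: d(AN,DL)=22, d(B,DL)=45/2, d(DL,KW)=77/4, d(DL,R)=9
step 4: merge (AN,R) at d=23/2, Q=-117; branch lengths AN→32/3, R→5/6; new cluster ANR
  updated: d(ANR,B)=37/2, d(ANR,DL)=39/4, d(ANR,KW)=75/4
step 5: merge (ANR,DL) at d=39/4, Q=-79; branch lengths ANR→15/4, DL→6; new cluster ADLNR
  updated: d(ADLNR,B)=125/8, d(ADLNR,KW)=113/8
step 6: merge (ADLNR,B) at d=125/8, Q=-217/4; branch lengths ADLNR→21/8, B→13; new cluster ABDLNR
  updated: d(ABDLNR,KW)=23/2
step 7: merge (ABDLNR,KW) at d=23/2; branch lengths ABDLNR→23/4, KW→23/4; new cluster ABDKLNRW
final tree: (((((A:11/2,N:5/2):32/3,R:5/6):15/4,(D:-109/16,L:317/16):6):21/8,B:13):23/4,(K:-23/10,W:83/10):23/4)
total length: 603/8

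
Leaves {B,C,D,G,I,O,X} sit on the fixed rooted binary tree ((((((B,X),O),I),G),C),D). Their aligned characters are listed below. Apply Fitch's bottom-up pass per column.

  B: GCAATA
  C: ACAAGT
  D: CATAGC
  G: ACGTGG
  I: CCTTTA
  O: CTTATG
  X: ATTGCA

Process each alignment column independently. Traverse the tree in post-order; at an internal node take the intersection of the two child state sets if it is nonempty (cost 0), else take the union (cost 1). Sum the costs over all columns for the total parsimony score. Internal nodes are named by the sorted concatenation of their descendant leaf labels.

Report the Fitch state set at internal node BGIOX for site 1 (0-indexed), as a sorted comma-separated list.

site 0, node BX: B={G} ∪ X={A} → {A,G} (+1)
site 0, node BOX: BX={A,G} ∪ O={C} → {A,C,G} (+1)
site 0, node BIOX: BOX={A,C,G} ∩ I={C} → {C} (+0)
site 0, node BGIOX: BIOX={C} ∪ G={A} → {A,C} (+1)
site 0, node BCGIOX: BGIOX={A,C} ∩ C={A} → {A} (+0)
site 0, node BCDGIOX: BCGIOX={A} ∪ D={C} → {A,C} (+1)
site 1, node BX: B={C} ∪ X={T} → {C,T} (+1)
site 1, node BOX: BX={C,T} ∩ O={T} → {T} (+0)
site 1, node BIOX: BOX={T} ∪ I={C} → {C,T} (+1)
site 1, node BGIOX: BIOX={C,T} ∩ G={C} → {C} (+0)
site 1, node BCGIOX: BGIOX={C} ∩ C={C} → {C} (+0)
site 1, node BCDGIOX: BCGIOX={C} ∪ D={A} → {A,C} (+1)
site 2, node BX: B={A} ∪ X={T} → {A,T} (+1)
site 2, node BOX: BX={A,T} ∩ O={T} → {T} (+0)
site 2, node BIOX: BOX={T} ∩ I={T} → {T} (+0)
site 2, node BGIOX: BIOX={T} ∪ G={G} → {G,T} (+1)
site 2, node BCGIOX: BGIOX={G,T} ∪ C={A} → {A,G,T} (+1)
site 2, node BCDGIOX: BCGIOX={A,G,T} ∩ D={T} → {T} (+0)
site 3, node BX: B={A} ∪ X={G} → {A,G} (+1)
site 3, node BOX: BX={A,G} ∩ O={A} → {A} (+0)
site 3, node BIOX: BOX={A} ∪ I={T} → {A,T} (+1)
site 3, node BGIOX: BIOX={A,T} ∩ G={T} → {T} (+0)
site 3, node BCGIOX: BGIOX={T} ∪ C={A} → {A,T} (+1)
site 3, node BCDGIOX: BCGIOX={A,T} ∩ D={A} → {A} (+0)
site 4, node BX: B={T} ∪ X={C} → {C,T} (+1)
site 4, node BOX: BX={C,T} ∩ O={T} → {T} (+0)
site 4, node BIOX: BOX={T} ∩ I={T} → {T} (+0)
site 4, node BGIOX: BIOX={T} ∪ G={G} → {G,T} (+1)
site 4, node BCGIOX: BGIOX={G,T} ∩ C={G} → {G} (+0)
site 4, node BCDGIOX: BCGIOX={G} ∩ D={G} → {G} (+0)
site 5, node BX: B={A} ∩ X={A} → {A} (+0)
site 5, node BOX: BX={A} ∪ O={G} → {A,G} (+1)
site 5, node BIOX: BOX={A,G} ∩ I={A} → {A} (+0)
site 5, node BGIOX: BIOX={A} ∪ G={G} → {A,G} (+1)
site 5, node BCGIOX: BGIOX={A,G} ∪ C={T} → {A,G,T} (+1)
site 5, node BCDGIOX: BCGIOX={A,G,T} ∪ D={C} → {A,C,G,T} (+1)
per-site changes: [4, 3, 3, 3, 2, 4]; total = 19

C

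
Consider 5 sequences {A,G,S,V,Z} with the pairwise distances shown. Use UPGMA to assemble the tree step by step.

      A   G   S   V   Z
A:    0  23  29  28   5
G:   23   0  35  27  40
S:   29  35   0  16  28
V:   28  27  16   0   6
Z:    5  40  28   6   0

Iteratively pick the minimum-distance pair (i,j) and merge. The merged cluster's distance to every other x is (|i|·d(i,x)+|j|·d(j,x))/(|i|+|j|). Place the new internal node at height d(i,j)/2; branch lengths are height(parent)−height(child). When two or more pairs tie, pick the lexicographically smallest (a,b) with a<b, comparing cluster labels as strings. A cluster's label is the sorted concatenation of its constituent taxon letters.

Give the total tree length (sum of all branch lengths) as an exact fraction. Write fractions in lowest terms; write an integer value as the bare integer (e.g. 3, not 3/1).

1. join A+Z (d=5) ⇒ AZ; edges |A|=5/2, |Z|=5/2
  updated: d(AZ,G)=63/2, d(AZ,S)=57/2, d(AZ,V)=17
2. join S+V (d=16) ⇒ SV; edges |S|=8, |V|=8
  updated: d(AZ,SV)=91/4, d(G,SV)=31
3. join AZ+SV (d=91/4) ⇒ ASVZ; edges |AZ|=71/8, |SV|=27/8
  updated: d(ASVZ,G)=125/4
4. join ASVZ+G (d=125/4) ⇒ AGSVZ; edges |ASVZ|=17/4, |G|=125/8
final tree: (((A:5/2,Z:5/2):71/8,(S:8,V:8):27/8):17/4,G:125/8)
total length: 425/8

425/8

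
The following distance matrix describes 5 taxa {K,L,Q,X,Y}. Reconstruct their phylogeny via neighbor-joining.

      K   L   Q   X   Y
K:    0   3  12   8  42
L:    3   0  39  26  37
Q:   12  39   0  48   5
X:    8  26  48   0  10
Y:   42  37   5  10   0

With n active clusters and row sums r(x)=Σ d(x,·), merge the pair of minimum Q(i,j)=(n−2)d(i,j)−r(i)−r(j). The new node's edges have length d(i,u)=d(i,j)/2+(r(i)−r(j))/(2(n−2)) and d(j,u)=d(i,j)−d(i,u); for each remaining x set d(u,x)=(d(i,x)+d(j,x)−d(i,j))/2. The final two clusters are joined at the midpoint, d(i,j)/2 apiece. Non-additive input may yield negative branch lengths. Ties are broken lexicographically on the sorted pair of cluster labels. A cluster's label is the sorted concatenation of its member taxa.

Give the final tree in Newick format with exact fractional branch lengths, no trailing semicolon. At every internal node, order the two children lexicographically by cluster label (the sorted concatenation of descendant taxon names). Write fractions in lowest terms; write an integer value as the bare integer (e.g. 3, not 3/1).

step 1: merge (Q,Y) at d=5, Q=-183; branch lengths Q→25/6, Y→5/6; new cluster QY
  updated: d(K,QY)=49/2, d(L,QY)=71/2, d(QY,X)=53/2
step 2: merge (K,L) at d=3, Q=-94; branch lengths K→-23/4, L→35/4; new cluster KL
  updated: d(KL,QY)=57/2, d(KL,X)=31/2
step 3: merge (KL,QY) at d=57/2, Q=-141/2; branch lengths KL→35/4, QY→79/4; new cluster KLQY
  updated: d(KLQY,X)=27/4
step 4: merge (KLQY,X) at d=27/4; branch lengths KLQY→27/8, X→27/8; new cluster KLQXY
final tree: (((K:-23/4,L:35/4):35/4,(Q:25/6,Y:5/6):79/4):27/8,X:27/8)
total length: 173/4

(((K:-23/4,L:35/4):35/4,(Q:25/6,Y:5/6):79/4):27/8,X:27/8)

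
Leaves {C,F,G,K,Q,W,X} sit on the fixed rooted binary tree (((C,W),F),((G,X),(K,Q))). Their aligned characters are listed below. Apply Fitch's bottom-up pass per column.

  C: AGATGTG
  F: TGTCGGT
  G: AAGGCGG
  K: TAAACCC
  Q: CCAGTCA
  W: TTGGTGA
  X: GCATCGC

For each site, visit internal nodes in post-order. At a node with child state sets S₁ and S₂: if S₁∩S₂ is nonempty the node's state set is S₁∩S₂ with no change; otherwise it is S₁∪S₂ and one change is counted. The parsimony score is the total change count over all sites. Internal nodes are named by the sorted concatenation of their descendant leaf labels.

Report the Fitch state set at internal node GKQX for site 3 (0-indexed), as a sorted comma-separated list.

[col 0] CW: children C:{A}, W:{T} ∪→ {A,T}; cost 1
[col 0] CFW: children CW:{A,T}, F:{T} ∩→ {T}; cost 0
[col 0] GX: children G:{A}, X:{G} ∪→ {A,G}; cost 1
[col 0] KQ: children K:{T}, Q:{C} ∪→ {C,T}; cost 1
[col 0] GKQX: children GX:{A,G}, KQ:{C,T} ∪→ {A,C,G,T}; cost 1
[col 0] CFGKQWX: children CFW:{T}, GKQX:{A,C,G,T} ∩→ {T}; cost 0
[col 1] CW: children C:{G}, W:{T} ∪→ {G,T}; cost 1
[col 1] CFW: children CW:{G,T}, F:{G} ∩→ {G}; cost 0
[col 1] GX: children G:{A}, X:{C} ∪→ {A,C}; cost 1
[col 1] KQ: children K:{A}, Q:{C} ∪→ {A,C}; cost 1
[col 1] GKQX: children GX:{A,C}, KQ:{A,C} ∩→ {A,C}; cost 0
[col 1] CFGKQWX: children CFW:{G}, GKQX:{A,C} ∪→ {A,C,G}; cost 1
[col 2] CW: children C:{A}, W:{G} ∪→ {A,G}; cost 1
[col 2] CFW: children CW:{A,G}, F:{T} ∪→ {A,G,T}; cost 1
[col 2] GX: children G:{G}, X:{A} ∪→ {A,G}; cost 1
[col 2] KQ: children K:{A}, Q:{A} ∩→ {A}; cost 0
[col 2] GKQX: children GX:{A,G}, KQ:{A} ∩→ {A}; cost 0
[col 2] CFGKQWX: children CFW:{A,G,T}, GKQX:{A} ∩→ {A}; cost 0
[col 3] CW: children C:{T}, W:{G} ∪→ {G,T}; cost 1
[col 3] CFW: children CW:{G,T}, F:{C} ∪→ {C,G,T}; cost 1
[col 3] GX: children G:{G}, X:{T} ∪→ {G,T}; cost 1
[col 3] KQ: children K:{A}, Q:{G} ∪→ {A,G}; cost 1
[col 3] GKQX: children GX:{G,T}, KQ:{A,G} ∩→ {G}; cost 0
[col 3] CFGKQWX: children CFW:{C,G,T}, GKQX:{G} ∩→ {G}; cost 0
[col 4] CW: children C:{G}, W:{T} ∪→ {G,T}; cost 1
[col 4] CFW: children CW:{G,T}, F:{G} ∩→ {G}; cost 0
[col 4] GX: children G:{C}, X:{C} ∩→ {C}; cost 0
[col 4] KQ: children K:{C}, Q:{T} ∪→ {C,T}; cost 1
[col 4] GKQX: children GX:{C}, KQ:{C,T} ∩→ {C}; cost 0
[col 4] CFGKQWX: children CFW:{G}, GKQX:{C} ∪→ {C,G}; cost 1
[col 5] CW: children C:{T}, W:{G} ∪→ {G,T}; cost 1
[col 5] CFW: children CW:{G,T}, F:{G} ∩→ {G}; cost 0
[col 5] GX: children G:{G}, X:{G} ∩→ {G}; cost 0
[col 5] KQ: children K:{C}, Q:{C} ∩→ {C}; cost 0
[col 5] GKQX: children GX:{G}, KQ:{C} ∪→ {C,G}; cost 1
[col 5] CFGKQWX: children CFW:{G}, GKQX:{C,G} ∩→ {G}; cost 0
[col 6] CW: children C:{G}, W:{A} ∪→ {A,G}; cost 1
[col 6] CFW: children CW:{A,G}, F:{T} ∪→ {A,G,T}; cost 1
[col 6] GX: children G:{G}, X:{C} ∪→ {C,G}; cost 1
[col 6] KQ: children K:{C}, Q:{A} ∪→ {A,C}; cost 1
[col 6] GKQX: children GX:{C,G}, KQ:{A,C} ∩→ {C}; cost 0
[col 6] CFGKQWX: children CFW:{A,G,T}, GKQX:{C} ∪→ {A,C,G,T}; cost 1
per-site changes: [4, 4, 3, 4, 3, 2, 5]; total = 25

G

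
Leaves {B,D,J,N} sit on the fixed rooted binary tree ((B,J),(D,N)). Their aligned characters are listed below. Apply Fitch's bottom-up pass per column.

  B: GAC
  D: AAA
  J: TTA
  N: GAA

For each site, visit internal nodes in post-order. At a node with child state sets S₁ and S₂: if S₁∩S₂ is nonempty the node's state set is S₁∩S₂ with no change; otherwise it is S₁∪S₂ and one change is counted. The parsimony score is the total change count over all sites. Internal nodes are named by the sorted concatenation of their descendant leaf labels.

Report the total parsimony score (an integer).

4

[col 0] BJ: children B:{G}, J:{T} ∪→ {G,T}; cost 1
[col 0] DN: children D:{A}, N:{G} ∪→ {A,G}; cost 1
[col 0] BDJN: children BJ:{G,T}, DN:{A,G} ∩→ {G}; cost 0
[col 1] BJ: children B:{A}, J:{T} ∪→ {A,T}; cost 1
[col 1] DN: children D:{A}, N:{A} ∩→ {A}; cost 0
[col 1] BDJN: children BJ:{A,T}, DN:{A} ∩→ {A}; cost 0
[col 2] BJ: children B:{C}, J:{A} ∪→ {A,C}; cost 1
[col 2] DN: children D:{A}, N:{A} ∩→ {A}; cost 0
[col 2] BDJN: children BJ:{A,C}, DN:{A} ∩→ {A}; cost 0
per-site changes: [2, 1, 1]; total = 4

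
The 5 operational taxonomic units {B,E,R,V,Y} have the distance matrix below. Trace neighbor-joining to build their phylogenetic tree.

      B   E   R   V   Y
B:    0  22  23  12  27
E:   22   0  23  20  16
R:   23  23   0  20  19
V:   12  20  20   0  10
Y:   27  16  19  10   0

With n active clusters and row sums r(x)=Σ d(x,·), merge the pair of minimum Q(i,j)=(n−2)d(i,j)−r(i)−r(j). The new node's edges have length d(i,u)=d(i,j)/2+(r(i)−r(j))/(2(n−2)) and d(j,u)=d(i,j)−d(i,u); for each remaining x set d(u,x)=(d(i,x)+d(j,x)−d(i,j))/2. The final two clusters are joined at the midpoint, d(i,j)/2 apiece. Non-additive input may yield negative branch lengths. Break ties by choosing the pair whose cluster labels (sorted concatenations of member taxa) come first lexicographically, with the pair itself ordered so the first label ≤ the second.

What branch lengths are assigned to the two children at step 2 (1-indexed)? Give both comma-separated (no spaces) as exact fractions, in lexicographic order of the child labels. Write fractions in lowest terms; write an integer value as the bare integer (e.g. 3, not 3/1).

iteration 1: select B,V (d=12, Q=-110); attach at lengths (29/3, 7/3); label the merged cluster BV
  updated: d(BV,E)=15, d(BV,R)=31/2, d(BV,Y)=25/2
iteration 2: select BV,R (d=31/2, Q=-139/2); attach at lengths (33/8, 91/8); label the merged cluster BRV
  updated: d(BRV,E)=45/4, d(BRV,Y)=8
iteration 3: select BRV,E (d=45/4, Q=-141/4); attach at lengths (13/8, 77/8); label the merged cluster BERV
  updated: d(BERV,Y)=51/8
iteration 4: select BERV,Y (d=51/8); attach at lengths (51/16, 51/16); label the merged cluster BERVY
final tree: ((((B:29/3,V:7/3):33/8,R:91/8):13/8,E:77/8):51/16,Y:51/16)
total length: 361/8

33/8,91/8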